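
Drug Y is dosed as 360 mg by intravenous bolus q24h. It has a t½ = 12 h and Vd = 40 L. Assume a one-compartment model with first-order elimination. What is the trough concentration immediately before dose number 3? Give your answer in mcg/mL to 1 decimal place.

f = (1/2)^(τ/t½) = (1/2)^(24/12) ≈ 0.2500.
C₀ = D/Vd = 360/40 ≈ 9.000 mcg/mL.
Before the 3rd dose, 2 doses have been given. Superposition: Cmin = C₀·(f + f²).
≈ 9.000 × (0.2500 + 0.0625) ≈ 9.000 × 0.3125 ≈ 2.812 mcg/mL.

2.8 mcg/mL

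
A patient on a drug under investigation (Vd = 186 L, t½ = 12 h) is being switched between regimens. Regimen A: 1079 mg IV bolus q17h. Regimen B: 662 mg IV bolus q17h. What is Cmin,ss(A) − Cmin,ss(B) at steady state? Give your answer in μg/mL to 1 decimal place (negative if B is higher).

1.3 μg/mL

Regimen A: f = (1/2)^(17/12) ≈ 0.3746; Cmin,ss = (1079/186)·f/(1−f) ≈ 3.475 μg/mL.
Regimen B: f = (1/2)^(17/12) ≈ 0.3746; Cmin,ss = (662/186)·f/(1−f) ≈ 2.132 μg/mL.
Difference ≈ 3.475 − 2.132 ≈ 1.343 μg/mL.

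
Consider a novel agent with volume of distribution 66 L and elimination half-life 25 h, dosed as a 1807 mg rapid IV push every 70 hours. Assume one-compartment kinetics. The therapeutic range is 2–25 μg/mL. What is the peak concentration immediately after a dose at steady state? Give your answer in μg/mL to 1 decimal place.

32.0 μg/mL

Over one 70-h interval, 70/25 ≈ 2.8 half-lives elapse, leaving f ≈ 0.1436 of each dose.
Accumulation ratio R = 1/(1 − f) ≈ 1/0.8564 ≈ 1.1677.
Each bolus raises the concentration by D/Vd = 1807/66 ≈ 27.379 μg/mL.
Cmax,ss = C₀/(1 − f) ≈ 27.379/0.8564 ≈ 31.970 μg/mL.
Peak 32.0 μg/mL vs MTC 25 μg/mL: exceeds toxic threshold.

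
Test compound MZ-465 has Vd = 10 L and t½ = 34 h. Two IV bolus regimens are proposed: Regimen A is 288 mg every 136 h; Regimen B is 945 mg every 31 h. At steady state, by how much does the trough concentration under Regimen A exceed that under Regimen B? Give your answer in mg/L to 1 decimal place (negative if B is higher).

-105.3 mg/L

Regimen A: f = (1/2)^(136/34) ≈ 0.0625; Cmin,ss = (288/10)·f/(1−f) ≈ 1.920 mg/L.
Regimen B: f = (1/2)^(31/34) ≈ 0.5315; Cmin,ss = (945/10)·f/(1−f) ≈ 107.208 mg/L.
Difference ≈ 1.920 − 107.208 ≈ -105.288 mg/L.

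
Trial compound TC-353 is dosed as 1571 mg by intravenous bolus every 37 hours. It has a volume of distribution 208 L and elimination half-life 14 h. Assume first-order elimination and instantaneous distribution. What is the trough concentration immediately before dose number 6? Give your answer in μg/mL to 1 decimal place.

f = (1/2)^(τ/t½) = (1/2)^(37/14) ≈ 0.1601.
C₀ = D/Vd = 1571/208 ≈ 7.553 μg/mL.
Before the 6th dose, 5 doses have been given. Superposition: Cmin = C₀·(f + f² + … + f^5).
≈ 7.553 × (0.1601 + 0.0256 + 0.0041 + 0.0007 + 0.0001) ≈ 7.553 × 0.1906 ≈ 1.440 μg/mL.

1.4 μg/mL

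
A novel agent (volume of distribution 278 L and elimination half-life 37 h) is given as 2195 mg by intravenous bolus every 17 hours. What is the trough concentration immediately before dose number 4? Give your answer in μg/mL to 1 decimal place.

f = (1/2)^(τ/t½) = (1/2)^(17/37) ≈ 0.7273.
C₀ = D/Vd = 2195/278 ≈ 7.896 μg/mL.
Before the 4th dose, 3 doses have been given. Superposition: Cmin = C₀·(f + f² + … + f^3).
≈ 7.896 × (0.7273 + 0.5290 + 0.3847) ≈ 7.896 × 1.6410 ≈ 12.957 μg/mL.

13.0 μg/mL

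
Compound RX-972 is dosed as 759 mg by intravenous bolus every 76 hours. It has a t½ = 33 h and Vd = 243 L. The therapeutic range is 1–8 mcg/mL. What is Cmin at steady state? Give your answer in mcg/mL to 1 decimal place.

τ/t½ = 76/33 ≈ 2.303, so fraction remaining f = (1/2)^(76/33) ≈ 0.2026.
Each bolus raises the concentration by D/Vd = 759/243 ≈ 3.123 mcg/mL.
Steady-state trough Cmin,ss = C₀·f/(1−f) ≈ 3.123 × 0.2026/0.7974 ≈ 0.793 mcg/mL.
Trough 0.8 mcg/mL vs MEC 1 mcg/mL: subtherapeutic.

0.8 mcg/mL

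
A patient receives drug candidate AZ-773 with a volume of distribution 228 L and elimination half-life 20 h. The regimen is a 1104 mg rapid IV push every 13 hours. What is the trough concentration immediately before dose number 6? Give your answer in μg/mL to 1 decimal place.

f = (1/2)^(τ/t½) = (1/2)^(13/20) ≈ 0.6373.
C₀ = D/Vd = 1104/228 ≈ 4.842 μg/mL.
Before the 6th dose, 5 doses have been given. Superposition: Cmin = C₀·(f + f² + … + f^5).
≈ 4.842 × (0.6373 + 0.4062 + 0.2588 + 0.1650 + 0.1051) ≈ 4.842 × 1.5724 ≈ 7.614 μg/mL.

7.6 μg/mL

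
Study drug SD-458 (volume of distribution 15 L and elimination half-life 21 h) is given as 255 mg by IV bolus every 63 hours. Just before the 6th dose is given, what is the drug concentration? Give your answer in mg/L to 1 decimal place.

2.4 mg/L

f = (1/2)^(τ/t½) = (1/2)^(63/21) ≈ 0.1250.
C₀ = D/Vd = 255/15 ≈ 17.000 mg/L.
Before the 6th dose, 5 doses have been given. Superposition: Cmin = C₀·(f + f² + … + f^5).
≈ 17.000 × (0.1250 + 0.0156 + 0.0020 + 0.0002 + 0.0000) ≈ 17.000 × 0.1428 ≈ 2.428 mg/L.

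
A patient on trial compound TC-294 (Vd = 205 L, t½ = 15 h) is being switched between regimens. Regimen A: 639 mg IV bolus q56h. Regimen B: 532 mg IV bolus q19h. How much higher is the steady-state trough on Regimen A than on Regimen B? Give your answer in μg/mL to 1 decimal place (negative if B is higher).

-1.6 μg/mL

Regimen A: f = (1/2)^(56/15) ≈ 0.0752; Cmin,ss = (639/205)·f/(1−f) ≈ 0.253 μg/mL.
Regimen B: f = (1/2)^(19/15) ≈ 0.4156; Cmin,ss = (532/205)·f/(1−f) ≈ 1.846 μg/mL.
Difference ≈ 0.253 − 1.846 ≈ -1.593 μg/mL.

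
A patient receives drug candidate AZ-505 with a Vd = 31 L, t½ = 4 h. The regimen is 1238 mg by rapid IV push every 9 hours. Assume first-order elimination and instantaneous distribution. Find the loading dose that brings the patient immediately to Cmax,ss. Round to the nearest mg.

f = (1/2)^(9/4) ≈ 0.210224; accumulation ratio R = 1/(1−f) ≈ 1.26618.
Loading dose to hit Cmax,ss on first dose: D_load = D_maint·R ≈ 1238 × 1.26618 ≈ 1567.53 mg.

1568 mg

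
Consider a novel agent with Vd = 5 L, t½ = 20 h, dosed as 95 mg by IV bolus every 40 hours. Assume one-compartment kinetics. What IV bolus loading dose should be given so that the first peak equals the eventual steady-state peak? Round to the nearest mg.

f = (1/2)^(40/20) ≈ 0.250000; accumulation ratio R = 1/(1−f) ≈ 1.33333.
Loading dose to hit Cmax,ss on first dose: D_load = D_maint·R ≈ 95 × 1.33333 ≈ 126.67 mg.

127 mg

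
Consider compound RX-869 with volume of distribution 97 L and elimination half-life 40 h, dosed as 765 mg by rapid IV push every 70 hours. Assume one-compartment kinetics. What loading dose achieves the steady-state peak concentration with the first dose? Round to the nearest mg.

f = (1/2)^(70/40) ≈ 0.297302; accumulation ratio R = 1/(1−f) ≈ 1.42309.
Loading dose to hit Cmax,ss on first dose: D_load = D_maint·R ≈ 765 × 1.42309 ≈ 1088.66 mg.

1089 mg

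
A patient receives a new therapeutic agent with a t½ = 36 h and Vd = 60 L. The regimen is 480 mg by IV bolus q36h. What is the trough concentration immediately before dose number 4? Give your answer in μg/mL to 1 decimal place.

f = (1/2)^(τ/t½) = (1/2)^(36/36) ≈ 0.5000.
C₀ = D/Vd = 480/60 ≈ 8.000 μg/mL.
Before the 4th dose, 3 doses have been given. Superposition: Cmin = C₀·(f + f² + … + f^3).
≈ 8.000 × (0.5000 + 0.2500 + 0.1250) ≈ 8.000 × 0.8750 ≈ 7.000 μg/mL.

7.0 μg/mL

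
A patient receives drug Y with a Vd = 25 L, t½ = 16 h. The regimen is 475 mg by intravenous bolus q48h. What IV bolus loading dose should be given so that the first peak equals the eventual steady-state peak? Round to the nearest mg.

543 mg

f = (1/2)^(48/16) ≈ 0.125000; accumulation ratio R = 1/(1−f) ≈ 1.14286.
Loading dose to hit Cmax,ss on first dose: D_load = D_maint·R ≈ 475 × 1.14286 ≈ 542.86 mg.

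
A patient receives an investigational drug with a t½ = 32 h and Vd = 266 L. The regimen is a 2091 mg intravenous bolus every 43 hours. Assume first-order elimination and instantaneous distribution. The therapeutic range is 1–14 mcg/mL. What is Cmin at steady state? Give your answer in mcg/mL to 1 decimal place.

τ/t½ = 43/32 ≈ 1.3438, so fraction remaining f = (1/2)^(43/32) ≈ 0.3940.
At steady state, accumulation factor R = 1/(1 − e^(−kτ)) ≈ 1.6502.
Each bolus raises the concentration by D/Vd = 2091/266 ≈ 7.861 mcg/mL.
Steady-state peak Cmax,ss = C₀·R ≈ 7.861 × 1.6502 ≈ 12.972 mcg/mL.
Steady-state trough Cmin,ss = Cmax,ss·f ≈ 12.972 × 0.3940 ≈ 5.111 mcg/mL.
Trough 5.1 mcg/mL vs MEC 1 mcg/mL: adequate.

5.1 mcg/mL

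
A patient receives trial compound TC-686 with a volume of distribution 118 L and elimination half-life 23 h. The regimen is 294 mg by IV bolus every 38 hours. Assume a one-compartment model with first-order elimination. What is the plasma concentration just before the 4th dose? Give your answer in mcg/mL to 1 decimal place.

1.1 mcg/mL

f = (1/2)^(τ/t½) = (1/2)^(38/23) ≈ 0.3182.
C₀ = D/Vd = 294/118 ≈ 2.492 mcg/mL.
Before the 4th dose, 3 doses have been given. Superposition: Cmin = C₀·(f + f² + … + f^3).
≈ 2.492 × (0.3182 + 0.1013 + 0.0322) ≈ 2.492 × 0.4517 ≈ 1.126 mcg/mL.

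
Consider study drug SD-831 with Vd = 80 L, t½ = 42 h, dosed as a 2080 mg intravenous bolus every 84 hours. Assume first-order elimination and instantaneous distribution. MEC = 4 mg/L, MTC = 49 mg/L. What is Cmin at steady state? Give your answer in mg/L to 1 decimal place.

τ = 84 h = 2 half-lives, so f = (1/2)^2 = 0.25.
Accumulation ratio R = 1/(1 − f) = 1/0.75 = 4/3.
Single-dose peak C₀ = D/Vd = 2080/80 = 26 mg/L.
Steady-state peak Cmax,ss = C₀·R = 26 × 4/3 ≈ 34.667 mg/L.
Steady-state trough Cmin,ss = Cmax,ss·f ≈ 34.667 × 0.25 ≈ 8.667 mg/L.
Trough 8.7 mg/L vs MEC 4 mg/L: adequate.

8.7 mg/L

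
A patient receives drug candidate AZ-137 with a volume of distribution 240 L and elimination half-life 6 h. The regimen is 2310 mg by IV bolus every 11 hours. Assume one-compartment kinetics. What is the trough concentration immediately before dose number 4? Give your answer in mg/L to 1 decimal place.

3.7 mg/L

f = (1/2)^(τ/t½) = (1/2)^(11/6) ≈ 0.2806.
C₀ = D/Vd = 2310/240 ≈ 9.625 mg/L.
Before the 4th dose, 3 doses have been given. Superposition: Cmin = C₀·(f + f² + … + f^3).
≈ 9.625 × (0.2806 + 0.0787 + 0.0221) ≈ 9.625 × 0.3814 ≈ 3.671 mg/L.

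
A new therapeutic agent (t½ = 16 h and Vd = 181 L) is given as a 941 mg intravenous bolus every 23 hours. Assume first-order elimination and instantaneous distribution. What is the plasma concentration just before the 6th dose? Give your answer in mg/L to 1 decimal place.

f = (1/2)^(τ/t½) = (1/2)^(23/16) ≈ 0.3692.
C₀ = D/Vd = 941/181 ≈ 5.199 mg/L.
Before the 6th dose, 5 doses have been given. Superposition: Cmin = C₀·(f + f² + … + f^5).
≈ 5.199 × (0.3692 + 0.1363 + 0.0503 + 0.0186 + 0.0069) ≈ 5.199 × 0.5813 ≈ 3.022 mg/L.

3.0 mg/L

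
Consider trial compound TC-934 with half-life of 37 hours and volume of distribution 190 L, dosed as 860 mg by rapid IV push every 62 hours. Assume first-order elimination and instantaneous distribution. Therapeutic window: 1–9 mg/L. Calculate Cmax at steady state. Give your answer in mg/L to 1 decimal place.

Over one 62-h interval, 62/37 ≈ 1.6757 half-lives elapse, leaving f ≈ 0.3130 of each dose.
Accumulation ratio R = 1/(1 − f) ≈ 1/0.6870 ≈ 1.4556.
Single-dose peak C₀ = D/Vd = 860/190 ≈ 4.526 mg/L.
Steady-state peak Cmax,ss = C₀·R ≈ 4.526 × 1.4556 ≈ 6.588 mg/L.
Peak 6.6 mg/L vs MTC 9 mg/L: below toxic threshold.

6.6 mg/L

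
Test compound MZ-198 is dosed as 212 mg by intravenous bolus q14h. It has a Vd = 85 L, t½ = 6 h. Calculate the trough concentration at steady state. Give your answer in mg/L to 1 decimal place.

0.6 mg/L

k = ln2/t½ = ln2/6 ≈ 0.115525 h⁻¹; fraction remaining f = e^(−kτ) = e^(−0.115525×14) ≈ 0.1984.
At steady state, accumulation factor R = 1/(1 − e^(−kτ)) ≈ 1.2475.
Single-dose peak C₀ = D/Vd = 212/85 ≈ 2.494 mg/L.
Steady-state peak Cmax,ss = C₀·R ≈ 2.494 × 1.2475 ≈ 3.111 mg/L.
One interval later, Cmin,ss = Cmax,ss·e^(−kτ) ≈ 3.111 × 0.1984 ≈ 0.617 mg/L.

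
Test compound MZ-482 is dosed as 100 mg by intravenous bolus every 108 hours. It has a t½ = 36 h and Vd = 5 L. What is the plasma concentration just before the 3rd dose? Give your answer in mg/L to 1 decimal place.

f = (1/2)^(τ/t½) = (1/2)^(108/36) ≈ 0.1250.
C₀ = D/Vd = 100/5 ≈ 20.000 mg/L.
Before the 3rd dose, 2 doses have been given. Superposition: Cmin = C₀·(f + f²).
≈ 20.000 × (0.1250 + 0.0156) ≈ 20.000 × 0.1406 ≈ 2.812 mg/L.

2.8 mg/L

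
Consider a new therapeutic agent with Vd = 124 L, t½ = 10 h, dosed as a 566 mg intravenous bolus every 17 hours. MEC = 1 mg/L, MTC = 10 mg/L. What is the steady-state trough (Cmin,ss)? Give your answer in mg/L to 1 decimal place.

2.0 mg/L

k = ln2/t½ = ln2/10 ≈ 0.069315 h⁻¹; fraction remaining f = e^(−kτ) = e^(−0.069315×17) ≈ 0.3078.
Each bolus raises the concentration by D/Vd = 566/124 ≈ 4.565 mg/L.
Steady-state trough Cmin,ss = C₀·f/(1−f) ≈ 4.565 × 0.3078/0.6922 ≈ 2.030 mg/L.
Trough 2.0 mg/L vs MEC 1 mg/L: adequate.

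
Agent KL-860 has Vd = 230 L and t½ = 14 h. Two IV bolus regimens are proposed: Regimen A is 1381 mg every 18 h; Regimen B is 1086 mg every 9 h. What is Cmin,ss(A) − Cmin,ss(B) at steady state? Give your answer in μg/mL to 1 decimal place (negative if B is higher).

Regimen A: f = (1/2)^(18/14) ≈ 0.4102; Cmin,ss = (1381/230)·f/(1−f) ≈ 4.176 μg/mL.
Regimen B: f = (1/2)^(9/14) ≈ 0.6404; Cmin,ss = (1086/230)·f/(1−f) ≈ 8.409 μg/mL.
Difference ≈ 4.176 − 8.409 ≈ -4.233 μg/mL.

-4.2 μg/mL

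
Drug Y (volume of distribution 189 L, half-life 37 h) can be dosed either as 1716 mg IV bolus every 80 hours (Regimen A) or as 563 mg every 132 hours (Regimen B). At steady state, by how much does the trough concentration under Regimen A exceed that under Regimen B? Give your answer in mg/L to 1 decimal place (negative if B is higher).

2.3 mg/L

Regimen A: f = (1/2)^(80/37) ≈ 0.2234; Cmin,ss = (1716/189)·f/(1−f) ≈ 2.612 mg/L.
Regimen B: f = (1/2)^(132/37) ≈ 0.0843; Cmin,ss = (563/189)·f/(1−f) ≈ 0.274 mg/L.
Difference ≈ 2.612 − 0.274 ≈ 2.338 mg/L.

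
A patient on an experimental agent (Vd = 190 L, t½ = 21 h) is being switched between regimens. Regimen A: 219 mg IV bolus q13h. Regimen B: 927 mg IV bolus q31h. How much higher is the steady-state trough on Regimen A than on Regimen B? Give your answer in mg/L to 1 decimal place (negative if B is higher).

Regimen A: f = (1/2)^(13/21) ≈ 0.6511; Cmin,ss = (219/190)·f/(1−f) ≈ 2.151 mg/L.
Regimen B: f = (1/2)^(31/21) ≈ 0.3594; Cmin,ss = (927/190)·f/(1−f) ≈ 2.737 mg/L.
Difference ≈ 2.151 − 2.737 ≈ -0.586 mg/L.

-0.6 mg/L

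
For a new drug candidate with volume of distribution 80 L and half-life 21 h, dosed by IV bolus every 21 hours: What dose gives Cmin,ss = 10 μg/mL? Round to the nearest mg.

800 mg

τ/t½ = 21/21 ≈ 1, so f = (1/2)^(21/21) ≈ 0.500000.
Cmin,ss = (D/Vd)·f/(1−f), so D = Cmin,ss·Vd·(1−f)/f.
D = 10 × 80 × (1−f)/f ≈ 10 × 80 × 1.00000 ≈ 800.00 mg.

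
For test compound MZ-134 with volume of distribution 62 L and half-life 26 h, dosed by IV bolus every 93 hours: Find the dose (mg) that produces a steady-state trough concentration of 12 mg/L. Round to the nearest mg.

τ/t½ = 93/26 ≈ 3.5769, so f = (1/2)^(93/26) ≈ 0.083799.
Cmin,ss = (D/Vd)·f/(1−f), so D = Cmin,ss·Vd·(1−f)/f.
D = 12 × 62 × (1−f)/f ≈ 12 × 62 × 10.93332 ≈ 8134.39 mg.

8134 mg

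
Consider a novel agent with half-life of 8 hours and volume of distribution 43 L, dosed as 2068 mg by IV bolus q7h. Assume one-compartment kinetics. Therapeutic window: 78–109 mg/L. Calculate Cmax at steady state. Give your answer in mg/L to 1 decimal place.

k = ln2/t½ = ln2/8 ≈ 0.086643 h⁻¹; fraction remaining f = e^(−kτ) = e^(−0.086643×7) ≈ 0.5453.
Accumulation ratio R = 1/(1 − f) ≈ 1/0.4547 ≈ 2.1993.
Single-dose peak C₀ = D/Vd = 2068/43 ≈ 48.093 mg/L.
Steady-state peak Cmax,ss = C₀·R ≈ 48.093 × 2.1993 ≈ 105.771 mg/L.
Peak 105.8 mg/L vs MTC 109 mg/L: below toxic threshold.

105.8 mg/L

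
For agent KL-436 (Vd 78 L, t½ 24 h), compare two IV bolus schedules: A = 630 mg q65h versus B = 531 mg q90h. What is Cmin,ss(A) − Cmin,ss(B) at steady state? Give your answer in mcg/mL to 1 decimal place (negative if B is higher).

Regimen A: f = (1/2)^(65/24) ≈ 0.1530; Cmin,ss = (630/78)·f/(1−f) ≈ 1.459 mcg/mL.
Regimen B: f = (1/2)^(90/24) ≈ 0.0743; Cmin,ss = (531/78)·f/(1−f) ≈ 0.546 mcg/mL.
Difference ≈ 1.459 − 0.546 ≈ 0.913 mcg/mL.

0.9 mcg/mL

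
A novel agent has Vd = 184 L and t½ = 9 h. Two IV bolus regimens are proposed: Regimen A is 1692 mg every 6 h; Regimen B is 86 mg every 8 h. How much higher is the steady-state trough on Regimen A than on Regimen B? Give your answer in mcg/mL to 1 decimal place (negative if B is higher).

Regimen A: f = (1/2)^(6/9) ≈ 0.6300; Cmin,ss = (1692/184)·f/(1−f) ≈ 15.657 mcg/mL.
Regimen B: f = (1/2)^(8/9) ≈ 0.5400; Cmin,ss = (86/184)·f/(1−f) ≈ 0.549 mcg/mL.
Difference ≈ 15.657 − 0.549 ≈ 15.108 mcg/mL.

15.1 mcg/mL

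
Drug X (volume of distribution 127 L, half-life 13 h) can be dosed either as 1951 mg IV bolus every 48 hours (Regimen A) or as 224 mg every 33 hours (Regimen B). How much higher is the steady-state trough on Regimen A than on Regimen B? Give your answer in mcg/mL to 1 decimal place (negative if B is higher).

Regimen A: f = (1/2)^(48/13) ≈ 0.0774; Cmin,ss = (1951/127)·f/(1−f) ≈ 1.289 mcg/mL.
Regimen B: f = (1/2)^(33/13) ≈ 0.1721; Cmin,ss = (224/127)·f/(1−f) ≈ 0.367 mcg/mL.
Difference ≈ 1.289 − 0.367 ≈ 0.922 mcg/mL.

0.9 mcg/mL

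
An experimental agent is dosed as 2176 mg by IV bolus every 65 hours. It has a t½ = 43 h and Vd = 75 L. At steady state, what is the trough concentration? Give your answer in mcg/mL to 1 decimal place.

15.7 mcg/mL

Over one 65-h interval, 65/43 ≈ 1.5116 half-lives elapse, leaving f ≈ 0.3507 of each dose.
At steady state, accumulation factor R = 1/(1 − e^(−kτ)) ≈ 1.5401.
Single-dose peak C₀ = D/Vd = 2176/75 ≈ 29.013 mcg/mL.
Cmax,ss = C₀/(1 − f) ≈ 29.013/0.6493 ≈ 44.684 mcg/mL.
Steady-state trough Cmin,ss = Cmax,ss·f ≈ 44.684 × 0.3507 ≈ 15.671 mcg/mL.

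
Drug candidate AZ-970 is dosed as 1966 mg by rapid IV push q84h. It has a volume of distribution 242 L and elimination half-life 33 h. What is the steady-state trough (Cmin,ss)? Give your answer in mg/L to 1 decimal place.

1.7 mg/L

k = ln2/t½ = ln2/33 ≈ 0.021004 h⁻¹; fraction remaining f = e^(−kτ) = e^(−0.021004×84) ≈ 0.1713.
Single-dose peak C₀ = D/Vd = 1966/242 ≈ 8.124 mg/L.
Steady-state trough Cmin,ss = C₀·f/(1−f) ≈ 8.124 × 0.1713/0.8287 ≈ 1.679 mg/L.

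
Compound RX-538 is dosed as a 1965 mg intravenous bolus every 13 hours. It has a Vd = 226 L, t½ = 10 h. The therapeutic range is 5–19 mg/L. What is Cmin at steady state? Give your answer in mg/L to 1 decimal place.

k = ln2/t½ = ln2/10 ≈ 0.069315 h⁻¹; fraction remaining f = e^(−kτ) = e^(−0.069315×13) ≈ 0.4061.
Accumulation ratio R = 1/(1 − f) ≈ 1/0.5939 ≈ 1.6838.
Single-dose peak C₀ = D/Vd = 1965/226 ≈ 8.695 mg/L.
Steady-state peak Cmax,ss = C₀·R ≈ 8.695 × 1.6838 ≈ 14.641 mg/L.
Steady-state trough Cmin,ss = Cmax,ss·f ≈ 14.641 × 0.4061 ≈ 5.946 mg/L.
Trough 5.9 mg/L vs MEC 5 mg/L: adequate.

5.9 mg/L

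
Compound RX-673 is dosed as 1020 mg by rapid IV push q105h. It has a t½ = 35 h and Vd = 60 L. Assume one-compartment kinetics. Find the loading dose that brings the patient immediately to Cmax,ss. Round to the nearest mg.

1166 mg

f = (1/2)^(105/35) ≈ 0.125000; accumulation ratio R = 1/(1−f) ≈ 1.14286.
Loading dose to hit Cmax,ss on first dose: D_load = D_maint·R ≈ 1020 × 1.14286 ≈ 1165.72 mg.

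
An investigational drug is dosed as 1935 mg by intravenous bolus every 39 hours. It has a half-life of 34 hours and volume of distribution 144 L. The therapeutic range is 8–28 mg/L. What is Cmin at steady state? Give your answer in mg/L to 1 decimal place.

Over one 39-h interval, 39/34 ≈ 1.1471 half-lives elapse, leaving f ≈ 0.4515 of each dose.
Accumulation ratio R = 1/(1 − f) ≈ 1/0.5485 ≈ 1.8232.
Single-dose peak C₀ = D/Vd = 1935/144 ≈ 13.438 mg/L.
Cmax,ss = C₀/(1 − f) ≈ 13.438/0.5485 ≈ 24.500 mg/L.
Steady-state trough Cmin,ss = Cmax,ss·f ≈ 24.500 × 0.4515 ≈ 11.062 mg/L.
Trough 11.1 mg/L vs MEC 8 mg/L: adequate.

11.1 mg/L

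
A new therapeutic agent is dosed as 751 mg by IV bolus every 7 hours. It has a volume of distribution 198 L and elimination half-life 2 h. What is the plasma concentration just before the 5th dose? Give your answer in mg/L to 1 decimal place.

f = (1/2)^(τ/t½) = (1/2)^(7/2) ≈ 0.0884.
C₀ = D/Vd = 751/198 ≈ 3.793 mg/L.
Before the 5th dose, 4 doses have been given. Superposition: Cmin = C₀·(f + f² + … + f^4).
≈ 3.793 × (0.0884 + 0.0078 + 0.0007 + 0.0001) ≈ 3.793 × 0.0970 ≈ 0.368 mg/L.

0.4 mg/L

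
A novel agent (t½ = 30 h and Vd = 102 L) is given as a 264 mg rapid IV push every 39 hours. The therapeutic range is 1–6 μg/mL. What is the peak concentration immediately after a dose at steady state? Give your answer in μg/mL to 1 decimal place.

4.4 μg/mL

Over one 39-h interval, 39/30 ≈ 1.3 half-lives elapse, leaving f ≈ 0.4061 of each dose.
Accumulation ratio R = 1/(1 − f) ≈ 1/0.5939 ≈ 1.6838.
Single-dose peak C₀ = D/Vd = 264/102 ≈ 2.588 μg/mL.
Cmax,ss = C₀/(1 − f) ≈ 2.588/0.5939 ≈ 4.358 μg/mL.
Peak 4.4 μg/mL vs MTC 6 μg/mL: below toxic threshold.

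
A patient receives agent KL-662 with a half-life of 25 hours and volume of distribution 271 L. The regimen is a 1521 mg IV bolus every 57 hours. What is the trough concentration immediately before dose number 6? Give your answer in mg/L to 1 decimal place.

f = (1/2)^(τ/t½) = (1/2)^(57/25) ≈ 0.2059.
C₀ = D/Vd = 1521/271 ≈ 5.613 mg/L.
Before the 6th dose, 5 doses have been given. Superposition: Cmin = C₀·(f + f² + … + f^5).
≈ 5.613 × (0.2059 + 0.0424 + 0.0087 + 0.0018 + 0.0004) ≈ 5.613 × 0.2592 ≈ 1.455 mg/L.

1.5 mg/L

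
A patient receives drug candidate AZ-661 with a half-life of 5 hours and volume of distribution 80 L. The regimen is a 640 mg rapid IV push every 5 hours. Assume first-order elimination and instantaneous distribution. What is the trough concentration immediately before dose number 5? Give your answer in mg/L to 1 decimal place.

7.5 mg/L

f = (1/2)^(τ/t½) = (1/2)^(5/5) ≈ 0.5000.
C₀ = D/Vd = 640/80 ≈ 8.000 mg/L.
Before the 5th dose, 4 doses have been given. Superposition: Cmin = C₀·(f + f² + … + f^4).
≈ 8.000 × (0.5000 + 0.2500 + 0.1250 + 0.0625) ≈ 8.000 × 0.9375 ≈ 7.500 mg/L.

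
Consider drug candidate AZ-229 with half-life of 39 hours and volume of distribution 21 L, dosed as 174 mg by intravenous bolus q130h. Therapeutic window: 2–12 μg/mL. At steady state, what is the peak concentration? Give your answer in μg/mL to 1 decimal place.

9.2 μg/mL

τ/t½ = 130/39 ≈ 3.3333, so fraction remaining f = (1/2)^(130/39) ≈ 0.0992.
Accumulation ratio R = 1/(1 − f) ≈ 1/0.9008 ≈ 1.1101.
Single-dose peak C₀ = D/Vd = 174/21 ≈ 8.286 μg/mL.
Steady-state peak Cmax,ss = C₀·R ≈ 8.286 × 1.1101 ≈ 9.198 μg/mL.
Peak 9.2 μg/mL vs MTC 12 μg/mL: below toxic threshold.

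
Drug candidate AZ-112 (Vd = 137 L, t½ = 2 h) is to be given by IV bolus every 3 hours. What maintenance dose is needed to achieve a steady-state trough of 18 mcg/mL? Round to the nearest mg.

4509 mg

τ/t½ = 3/2 ≈ 1.5, so f = (1/2)^(3/2) ≈ 0.353553.
Cmin,ss = (D/Vd)·f/(1−f), so D = Cmin,ss·Vd·(1−f)/f.
D = 18 × 137 × (1−f)/f ≈ 18 × 137 × 1.82843 ≈ 4508.91 mg.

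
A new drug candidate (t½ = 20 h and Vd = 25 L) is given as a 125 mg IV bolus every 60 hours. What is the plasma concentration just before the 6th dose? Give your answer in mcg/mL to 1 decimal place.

f = (1/2)^(τ/t½) = (1/2)^(60/20) ≈ 0.1250.
C₀ = D/Vd = 125/25 ≈ 5.000 mcg/mL.
Before the 6th dose, 5 doses have been given. Superposition: Cmin = C₀·(f + f² + … + f^5).
≈ 5.000 × (0.1250 + 0.0156 + 0.0020 + 0.0002 + 0.0000) ≈ 5.000 × 0.1428 ≈ 0.714 mcg/mL.

0.7 mcg/mL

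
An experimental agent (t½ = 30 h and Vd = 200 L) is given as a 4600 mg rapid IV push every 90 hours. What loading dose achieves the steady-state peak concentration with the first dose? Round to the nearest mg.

f = (1/2)^(90/30) ≈ 0.125000; accumulation ratio R = 1/(1−f) ≈ 1.14286.
Loading dose to hit Cmax,ss on first dose: D_load = D_maint·R ≈ 4600 × 1.14286 ≈ 5257.16 mg.

5257 mg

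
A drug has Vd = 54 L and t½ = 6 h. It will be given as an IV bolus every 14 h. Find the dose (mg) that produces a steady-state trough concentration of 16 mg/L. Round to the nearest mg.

3490 mg

τ/t½ = 14/6 ≈ 2.3333, so f = (1/2)^(14/6) ≈ 0.198425.
Cmin,ss = (D/Vd)·f/(1−f), so D = Cmin,ss·Vd·(1−f)/f.
D = 16 × 54 × (1−f)/f ≈ 16 × 54 × 4.03969 ≈ 3490.29 mg.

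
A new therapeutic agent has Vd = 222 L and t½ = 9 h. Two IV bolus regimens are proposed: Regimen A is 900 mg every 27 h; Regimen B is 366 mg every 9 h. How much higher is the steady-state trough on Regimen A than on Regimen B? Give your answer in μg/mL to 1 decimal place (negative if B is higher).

Regimen A: f = (1/2)^(27/9) ≈ 0.1250; Cmin,ss = (900/222)·f/(1−f) ≈ 0.579 μg/mL.
Regimen B: f = (1/2)^(9/9) ≈ 0.5000; Cmin,ss = (366/222)·f/(1−f) ≈ 1.649 μg/mL.
Difference ≈ 0.579 − 1.649 ≈ -1.070 μg/mL.

-1.1 μg/mL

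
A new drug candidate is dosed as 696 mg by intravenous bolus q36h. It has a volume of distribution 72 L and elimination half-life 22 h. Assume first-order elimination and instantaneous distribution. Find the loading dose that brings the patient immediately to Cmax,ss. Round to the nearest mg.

1026 mg

f = (1/2)^(36/22) ≈ 0.321666; accumulation ratio R = 1/(1−f) ≈ 1.47420.
Loading dose to hit Cmax,ss on first dose: D_load = D_maint·R ≈ 696 × 1.47420 ≈ 1026.04 mg.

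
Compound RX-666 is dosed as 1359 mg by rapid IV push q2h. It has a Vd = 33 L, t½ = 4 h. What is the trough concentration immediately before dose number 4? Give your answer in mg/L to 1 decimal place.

64.3 mg/L

f = (1/2)^(τ/t½) = (1/2)^(2/4) ≈ 0.7071.
C₀ = D/Vd = 1359/33 ≈ 41.182 mg/L.
Before the 4th dose, 3 doses have been given. Superposition: Cmin = C₀·(f + f² + … + f^3).
≈ 41.182 × (0.7071 + 0.5000 + 0.3535) ≈ 41.182 × 1.5606 ≈ 64.269 mg/L.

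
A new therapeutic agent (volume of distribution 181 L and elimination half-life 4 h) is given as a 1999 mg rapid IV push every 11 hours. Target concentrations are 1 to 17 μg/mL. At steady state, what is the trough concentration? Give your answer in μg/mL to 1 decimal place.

1.9 μg/mL

Over one 11-h interval, 11/4 ≈ 2.75 half-lives elapse, leaving f ≈ 0.1487 of each dose.
Accumulation ratio R = 1/(1 − f) ≈ 1/0.8513 ≈ 1.1747.
Each bolus raises the concentration by D/Vd = 1999/181 ≈ 11.044 μg/mL.
Steady-state peak Cmax,ss = C₀·R ≈ 11.044 × 1.1747 ≈ 12.973 μg/mL.
Steady-state trough Cmin,ss = Cmax,ss·f ≈ 12.973 × 0.1487 ≈ 1.929 μg/mL.
Trough 1.9 μg/mL vs MEC 1 μg/mL: adequate.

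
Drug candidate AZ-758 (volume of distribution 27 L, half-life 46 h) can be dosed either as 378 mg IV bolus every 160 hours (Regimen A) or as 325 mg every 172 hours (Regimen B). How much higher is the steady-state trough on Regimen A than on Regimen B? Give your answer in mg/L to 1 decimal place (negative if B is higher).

Regimen A: f = (1/2)^(160/46) ≈ 0.0897; Cmin,ss = (378/27)·f/(1−f) ≈ 1.380 mg/L.
Regimen B: f = (1/2)^(172/46) ≈ 0.0749; Cmin,ss = (325/27)·f/(1−f) ≈ 0.975 mg/L.
Difference ≈ 1.380 − 0.975 ≈ 0.405 mg/L.

0.4 mg/L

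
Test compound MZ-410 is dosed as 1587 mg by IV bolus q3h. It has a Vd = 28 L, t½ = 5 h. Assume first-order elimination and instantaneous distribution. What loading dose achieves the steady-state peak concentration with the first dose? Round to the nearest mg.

4664 mg

f = (1/2)^(3/5) ≈ 0.659754; accumulation ratio R = 1/(1−f) ≈ 2.93905.
Loading dose to hit Cmax,ss on first dose: D_load = D_maint·R ≈ 1587 × 2.93905 ≈ 4664.27 mg.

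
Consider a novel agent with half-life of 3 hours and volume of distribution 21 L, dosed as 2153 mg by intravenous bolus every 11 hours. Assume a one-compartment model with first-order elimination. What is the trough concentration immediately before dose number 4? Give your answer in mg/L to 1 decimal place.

f = (1/2)^(τ/t½) = (1/2)^(11/3) ≈ 0.0787.
C₀ = D/Vd = 2153/21 ≈ 102.524 mg/L.
Before the 4th dose, 3 doses have been given. Superposition: Cmin = C₀·(f + f² + … + f^3).
≈ 102.524 × (0.0787 + 0.0062 + 0.0005) ≈ 102.524 × 0.0854 ≈ 8.756 mg/L.

8.8 mg/L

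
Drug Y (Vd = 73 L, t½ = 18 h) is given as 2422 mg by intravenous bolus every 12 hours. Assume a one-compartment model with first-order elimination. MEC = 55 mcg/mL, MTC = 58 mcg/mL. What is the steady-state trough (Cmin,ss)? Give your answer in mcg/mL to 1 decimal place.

k = ln2/t½ = ln2/18 ≈ 0.038508 h⁻¹; fraction remaining f = e^(−kτ) = e^(−0.038508×12) ≈ 0.6300.
At steady state, accumulation factor R = 1/(1 − e^(−kτ)) ≈ 2.7027.
Each bolus raises the concentration by D/Vd = 2422/73 ≈ 33.178 mcg/mL.
Cmax,ss = C₀/(1 − f) ≈ 33.178/0.3700 ≈ 89.670 mcg/mL.
One interval later, Cmin,ss = Cmax,ss·e^(−kτ) ≈ 89.670 × 0.6300 ≈ 56.492 mcg/mL.
Trough 56.5 mcg/mL vs MEC 55 mcg/mL: adequate.

56.5 mcg/mL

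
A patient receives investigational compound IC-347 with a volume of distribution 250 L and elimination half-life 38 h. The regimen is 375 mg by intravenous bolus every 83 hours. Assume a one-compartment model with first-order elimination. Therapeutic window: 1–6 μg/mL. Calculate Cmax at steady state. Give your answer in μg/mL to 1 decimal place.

1.9 μg/mL

k = ln2/t½ = ln2/38 ≈ 0.018241 h⁻¹; fraction remaining f = e^(−kτ) = e^(−0.018241×83) ≈ 0.2200.
At steady state, accumulation factor R = 1/(1 − e^(−kτ)) ≈ 1.2821.
Each bolus raises the concentration by D/Vd = 375/250 ≈ 1.500 μg/mL.
Steady-state peak Cmax,ss = C₀·R ≈ 1.500 × 1.2821 ≈ 1.923 μg/mL.
Peak 1.9 μg/mL vs MTC 6 μg/mL: below toxic threshold.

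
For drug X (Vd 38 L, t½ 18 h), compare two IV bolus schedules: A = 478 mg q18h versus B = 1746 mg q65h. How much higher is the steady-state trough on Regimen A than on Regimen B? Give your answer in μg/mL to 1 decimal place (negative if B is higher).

8.5 μg/mL

Regimen A: f = (1/2)^(18/18) ≈ 0.5000; Cmin,ss = (478/38)·f/(1−f) ≈ 12.579 μg/mL.
Regimen B: f = (1/2)^(65/18) ≈ 0.0818; Cmin,ss = (1746/38)·f/(1−f) ≈ 4.093 μg/mL.
Difference ≈ 12.579 − 4.093 ≈ 8.486 μg/mL.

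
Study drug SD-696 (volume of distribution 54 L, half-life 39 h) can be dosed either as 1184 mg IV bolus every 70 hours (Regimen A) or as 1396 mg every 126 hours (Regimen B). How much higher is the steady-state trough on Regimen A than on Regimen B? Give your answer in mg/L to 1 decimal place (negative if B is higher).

5.8 mg/L

Regimen A: f = (1/2)^(70/39) ≈ 0.2882; Cmin,ss = (1184/54)·f/(1−f) ≈ 8.878 mg/L.
Regimen B: f = (1/2)^(126/39) ≈ 0.1065; Cmin,ss = (1396/54)·f/(1−f) ≈ 3.081 mg/L.
Difference ≈ 8.878 − 3.081 ≈ 5.797 mg/L.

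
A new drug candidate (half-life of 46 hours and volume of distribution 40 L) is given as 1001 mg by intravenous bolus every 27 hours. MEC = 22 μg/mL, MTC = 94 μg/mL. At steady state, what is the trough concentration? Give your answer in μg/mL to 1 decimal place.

τ/t½ = 27/46 ≈ 0.58696, so fraction remaining f = (1/2)^(27/46) ≈ 0.6657.
Each bolus raises the concentration by D/Vd = 1001/40 ≈ 25.025 μg/mL.
Steady-state trough Cmin,ss = C₀·f/(1−f) ≈ 25.025 × 0.6657/0.3343 ≈ 49.833 μg/mL.
Trough 49.8 μg/mL vs MEC 22 μg/mL: adequate.

49.8 μg/mL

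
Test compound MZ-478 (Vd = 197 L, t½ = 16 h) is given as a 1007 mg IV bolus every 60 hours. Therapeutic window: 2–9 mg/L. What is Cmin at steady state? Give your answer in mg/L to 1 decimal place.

Over one 60-h interval, 60/16 ≈ 3.75 half-lives elapse, leaving f ≈ 0.0743 of each dose.
Each bolus raises the concentration by D/Vd = 1007/197 ≈ 5.112 mg/L.
Steady-state trough Cmin,ss = C₀·f/(1−f) ≈ 5.112 × 0.0743/0.9257 ≈ 0.410 mg/L.
Trough 0.4 mg/L vs MEC 2 mg/L: subtherapeutic.

0.4 mg/L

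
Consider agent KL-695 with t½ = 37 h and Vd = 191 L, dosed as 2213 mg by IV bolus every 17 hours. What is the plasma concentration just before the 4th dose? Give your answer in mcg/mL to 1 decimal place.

f = (1/2)^(τ/t½) = (1/2)^(17/37) ≈ 0.7273.
C₀ = D/Vd = 2213/191 ≈ 11.586 mcg/mL.
Before the 4th dose, 3 doses have been given. Superposition: Cmin = C₀·(f + f² + … + f^3).
≈ 11.586 × (0.7273 + 0.5290 + 0.3847) ≈ 11.586 × 1.6410 ≈ 19.013 mcg/mL.

19.0 mcg/mL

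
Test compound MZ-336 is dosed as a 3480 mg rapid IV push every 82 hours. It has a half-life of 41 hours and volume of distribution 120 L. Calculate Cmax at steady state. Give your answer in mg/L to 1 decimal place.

38.7 mg/L

τ = 82 h = 2 half-lives, so f = (1/2)^2 = 0.25.
At steady state, R = 1/(1 − 0.25) = 4/3.
Single-dose peak C₀ = D/Vd = 3480/120 = 29 mg/L.
Steady-state peak Cmax,ss = C₀·R = 29 × 4/3 ≈ 38.667 mg/L.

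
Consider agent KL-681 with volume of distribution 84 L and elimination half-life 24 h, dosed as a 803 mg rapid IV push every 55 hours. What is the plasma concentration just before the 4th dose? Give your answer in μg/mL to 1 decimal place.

2.4 μg/mL

f = (1/2)^(τ/t½) = (1/2)^(55/24) ≈ 0.2042.
C₀ = D/Vd = 803/84 ≈ 9.560 μg/mL.
Before the 4th dose, 3 doses have been given. Superposition: Cmin = C₀·(f + f² + … + f^3).
≈ 9.560 × (0.2042 + 0.0417 + 0.0085) ≈ 9.560 × 0.2544 ≈ 2.432 μg/mL.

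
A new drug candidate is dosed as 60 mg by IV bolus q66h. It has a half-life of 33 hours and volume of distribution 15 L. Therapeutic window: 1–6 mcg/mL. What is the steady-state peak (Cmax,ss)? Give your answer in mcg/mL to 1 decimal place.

5.3 mcg/mL

The dosing interval is 2 half-lives, so f = 2^(−2) = 0.25.
At steady state, R = 1/(1 − 0.25) = 4/3.
Single-dose peak C₀ = D/Vd = 60/15 = 4 mcg/mL.
Steady-state peak Cmax,ss = C₀·R = 4 × 4/3 ≈ 5.333 mcg/mL.
Peak 5.3 mcg/mL vs MTC 6 mcg/mL: below toxic threshold.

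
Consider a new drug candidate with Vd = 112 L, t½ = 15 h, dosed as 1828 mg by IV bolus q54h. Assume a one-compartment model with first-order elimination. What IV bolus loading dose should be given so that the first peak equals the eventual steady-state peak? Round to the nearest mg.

f = (1/2)^(54/15) ≈ 0.082469; accumulation ratio R = 1/(1−f) ≈ 1.08988.
Loading dose to hit Cmax,ss on first dose: D_load = D_maint·R ≈ 1828 × 1.08988 ≈ 1992.30 mg.

1992 mg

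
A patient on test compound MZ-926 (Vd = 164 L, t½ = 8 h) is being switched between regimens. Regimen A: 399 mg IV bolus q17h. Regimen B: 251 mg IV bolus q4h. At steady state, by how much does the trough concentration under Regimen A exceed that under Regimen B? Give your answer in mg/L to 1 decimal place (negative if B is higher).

Regimen A: f = (1/2)^(17/8) ≈ 0.2293; Cmin,ss = (399/164)·f/(1−f) ≈ 0.724 mg/L.
Regimen B: f = (1/2)^(4/8) ≈ 0.7071; Cmin,ss = (251/164)·f/(1−f) ≈ 3.695 mg/L.
Difference ≈ 0.724 − 3.695 ≈ -2.971 mg/L.

-3.0 mg/L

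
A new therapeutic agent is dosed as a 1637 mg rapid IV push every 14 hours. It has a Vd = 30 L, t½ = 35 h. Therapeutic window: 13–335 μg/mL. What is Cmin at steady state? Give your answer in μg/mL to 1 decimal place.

170.8 μg/mL

τ/t½ = 14/35 ≈ 0.4, so fraction remaining f = (1/2)^(14/35) ≈ 0.7579.
At steady state, accumulation factor R = 1/(1 − e^(−kτ)) ≈ 4.1305.
Single-dose peak C₀ = D/Vd = 1637/30 ≈ 54.567 μg/mL.
Cmax,ss = C₀/(1 − f) ≈ 54.567/0.2421 ≈ 225.390 μg/mL.
Steady-state trough Cmin,ss = Cmax,ss·f ≈ 225.390 × 0.7579 ≈ 170.823 μg/mL.
Trough 170.8 μg/mL vs MEC 13 μg/mL: adequate.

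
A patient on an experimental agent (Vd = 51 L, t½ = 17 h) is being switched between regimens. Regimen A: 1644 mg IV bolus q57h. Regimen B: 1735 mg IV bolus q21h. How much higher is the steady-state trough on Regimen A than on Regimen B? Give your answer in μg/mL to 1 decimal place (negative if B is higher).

Regimen A: f = (1/2)^(57/17) ≈ 0.0979; Cmin,ss = (1644/51)·f/(1−f) ≈ 3.498 μg/mL.
Regimen B: f = (1/2)^(21/17) ≈ 0.4248; Cmin,ss = (1735/51)·f/(1−f) ≈ 25.124 μg/mL.
Difference ≈ 3.498 − 25.124 ≈ -21.626 μg/mL.

-21.6 μg/mL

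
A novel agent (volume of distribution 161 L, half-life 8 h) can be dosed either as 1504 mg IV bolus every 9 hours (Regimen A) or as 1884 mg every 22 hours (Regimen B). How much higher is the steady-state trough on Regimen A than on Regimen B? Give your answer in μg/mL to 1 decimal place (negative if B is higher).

Regimen A: f = (1/2)^(9/8) ≈ 0.4585; Cmin,ss = (1504/161)·f/(1−f) ≈ 7.910 μg/mL.
Regimen B: f = (1/2)^(22/8) ≈ 0.1487; Cmin,ss = (1884/161)·f/(1−f) ≈ 2.044 μg/mL.
Difference ≈ 7.910 − 2.044 ≈ 5.866 μg/mL.

5.9 μg/mL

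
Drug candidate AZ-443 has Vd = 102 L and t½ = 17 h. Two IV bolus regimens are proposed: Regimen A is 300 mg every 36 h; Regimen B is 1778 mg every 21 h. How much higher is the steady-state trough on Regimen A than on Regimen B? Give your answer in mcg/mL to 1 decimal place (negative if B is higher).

Regimen A: f = (1/2)^(36/17) ≈ 0.2304; Cmin,ss = (300/102)·f/(1−f) ≈ 0.881 mcg/mL.
Regimen B: f = (1/2)^(21/17) ≈ 0.4248; Cmin,ss = (1778/102)·f/(1−f) ≈ 12.874 mcg/mL.
Difference ≈ 0.881 − 12.874 ≈ -11.993 mcg/mL.

-12.0 mcg/mL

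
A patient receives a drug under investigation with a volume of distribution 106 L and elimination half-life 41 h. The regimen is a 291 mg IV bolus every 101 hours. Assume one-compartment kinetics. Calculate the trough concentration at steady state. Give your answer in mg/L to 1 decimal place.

Over one 101-h interval, 101/41 ≈ 2.4634 half-lives elapse, leaving f ≈ 0.1813 of each dose.
Accumulation ratio R = 1/(1 − f) ≈ 1/0.8187 ≈ 1.2214.
Single-dose peak C₀ = D/Vd = 291/106 ≈ 2.745 mg/L.
Cmax,ss = C₀/(1 − f) ≈ 2.745/0.8187 ≈ 3.353 mg/L.
Steady-state trough Cmin,ss = Cmax,ss·f ≈ 3.353 × 0.1813 ≈ 0.608 mg/L.

0.6 mg/L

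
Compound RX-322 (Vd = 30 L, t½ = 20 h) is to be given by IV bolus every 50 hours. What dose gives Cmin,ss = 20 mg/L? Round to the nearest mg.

τ/t½ = 50/20 ≈ 2.5, so f = (1/2)^(50/20) ≈ 0.176777.
Cmin,ss = (D/Vd)·f/(1−f), so D = Cmin,ss·Vd·(1−f)/f.
D = 20 × 30 × (1−f)/f ≈ 20 × 30 × 4.65684 ≈ 2794.10 mg.

2794 mg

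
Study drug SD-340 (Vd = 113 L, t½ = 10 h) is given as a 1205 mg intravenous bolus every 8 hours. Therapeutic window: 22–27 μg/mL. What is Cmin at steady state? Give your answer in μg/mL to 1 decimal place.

k = ln2/t½ = ln2/10 ≈ 0.069315 h⁻¹; fraction remaining f = e^(−kτ) = e^(−0.069315×8) ≈ 0.5743.
At steady state, accumulation factor R = 1/(1 − e^(−kτ)) ≈ 2.3491.
Each bolus raises the concentration by D/Vd = 1205/113 ≈ 10.664 μg/mL.
Cmax,ss = C₀/(1 − f) ≈ 10.664/0.4257 ≈ 25.051 μg/mL.
Steady-state trough Cmin,ss = Cmax,ss·f ≈ 25.051 × 0.5743 ≈ 14.387 μg/mL.
Trough 14.4 μg/mL vs MEC 22 μg/mL: subtherapeutic.

14.4 μg/mL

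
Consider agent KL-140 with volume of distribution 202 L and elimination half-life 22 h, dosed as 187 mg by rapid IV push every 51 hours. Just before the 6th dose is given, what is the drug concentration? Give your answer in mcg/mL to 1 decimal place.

0.2 mcg/mL

f = (1/2)^(τ/t½) = (1/2)^(51/22) ≈ 0.2005.
C₀ = D/Vd = 187/202 ≈ 0.926 mcg/mL.
Before the 6th dose, 5 doses have been given. Superposition: Cmin = C₀·(f + f² + … + f^5).
≈ 0.926 × (0.2005 + 0.0402 + 0.0081 + 0.0016 + 0.0003) ≈ 0.926 × 0.2507 ≈ 0.232 mcg/mL.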